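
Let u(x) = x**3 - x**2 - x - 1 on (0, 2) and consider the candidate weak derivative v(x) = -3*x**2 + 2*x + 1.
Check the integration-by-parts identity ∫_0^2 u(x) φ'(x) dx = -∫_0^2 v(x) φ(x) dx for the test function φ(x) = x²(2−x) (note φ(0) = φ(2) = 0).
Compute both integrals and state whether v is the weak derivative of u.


LHS = -28/15, RHS = 28/15. No, v is not the weak derivative of u.

u(x) = x**3 - x**2 - x - 1, classical derivative u'(x) = 3*x**2 - 2*x - 1.
φ(x) = x²(2−x), so φ'(x) = x*(4 - 3*x).
Note φ(0) = φ(2) = 0, so the boundary term u·φ vanishes.
LHS = ∫_0^2 u(x) φ'(x) dx = ∫_0^2 (-3*x^5 + 7*x^4 - x^3 - x^2 - 4*x) dx. Term by term:
  ∫_0^2 -3*x^5 dx = -32;  ∫_0^2 7*x^4 dx = 224/5;  ∫_0^2 -x^3 dx = -4;
  ∫_0^2 -x^2 dx = -8/3;  ∫_0^2 -4*x dx = -8.
Sum: -32 + 224/5 − 4 − 8/3 − 8 = -28/15.
So LHS = -28/15.
∫_0^2 v(x) φ(x) dx = ∫_0^2 (3*x^5 - 8*x^4 + 3*x^3 + 2*x^2) dx. Term by term:
  ∫_0^2 3*x^5 dx = 32;  ∫_0^2 -8*x^4 dx = -256/5;  ∫_0^2 3*x^3 dx = 12;
  ∫_0^2 2*x^2 dx = 16/3.
Sum: 32 − 256/5 + 12 + 16/3 = -28/15.
So RHS = -∫_0^2 v(x) φ(x) dx = 28/15.
LHS − RHS = -56/15 ≠ 0, so the identity fails.
(For a valid weak derivative the identity must hold for EVERY test function, in particular this one. The failure shows v is NOT the weak derivative of u.)
Correct weak derivative would be u'(x) = 3*x**2 - 2*x - 1.


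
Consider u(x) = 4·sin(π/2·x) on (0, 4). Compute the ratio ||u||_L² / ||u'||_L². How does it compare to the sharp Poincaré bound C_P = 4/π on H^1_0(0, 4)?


||u||_L² / ||u'||_L² = 2/π < C_P = 4/π.

u(x) = 4·sin(π/2·x), so u'(x) = 2*π*cos(π*x/2).
Writing u(x) = A·sin(kπx/L) with A = 4 and k = 2, use ∫_0^L sin²(kπx/L) dx = L/2 and ∫_0^L cos²(kπx/L) dx = L/2.
u² = 16·sin²(π/2·x) and (u')² = 4*π^2·cos²(π/2·x), and each of sin², cos² integrates to L/2 = 2 over (0, 4).
∫_0^4 u² dx = 32, so ||u||_L² = 4*sqrt(2).
∫_0^4 (u')² dx = 8*π^2, so ||u'||_L² = 2*sqrt(2)*π.
Ratio ||u||_L² / ||u'||_L² = 2/π.
Sharp Poincaré constant on H^1_0(0, 4) is C_P = L/π = 4/π, achieved by sin(π/4·x).
This is the k = 2 harmonic; the ratio L/(kπ) is strictly less than C_P = L/π, consistent with the sharp inequality ||u||_L² ≤ C_P ||u'||_L².


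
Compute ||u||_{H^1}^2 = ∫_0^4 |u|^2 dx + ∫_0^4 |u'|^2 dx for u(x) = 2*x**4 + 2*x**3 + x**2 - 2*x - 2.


||u||_{H^1}^2 = 133103456/315

The H^1 norm (squared) on an interval (0, L) is
  ||u||_{H^1}^2 = ∫_0^L u(x)^2 dx + ∫_0^L u'(x)^2 dx.
Compute u'(x) = 8*x**3 + 6*x**2 + 2*x - 2.
Then u(x)^2 = 4*x**8 + 8*x**7 + 8*x**6 - 4*x**5 - 15*x**4 - 12*x**3 + 8*x + 4 and u'(x)^2 = 64*x**6 + 96*x**5 + 68*x**4 - 8*x**3 - 20*x**2 - 8*x + 4.
Integrate each monomial from 0 to 4 using ∫_0^4 c·x^n dx = c·4^(n+1)/(n+1):
  ∫_0^4 u(x)^2 dx = ∫_0^4 (4*x^8 + 8*x^7 + 8*x^6 - 4*x^5 - 15*x^4 - 12*x^3 + 8*x + 4) dx. Term by term:
    ∫_0^4 4*x^8 dx = 1048576/9;  ∫_0^4 8*x^7 dx = 65536;  ∫_0^4 8*x^6 dx = 131072/7;
    ∫_0^4 -4*x^5 dx = -8192/3;  ∫_0^4 -15*x^4 dx = -3072;  ∫_0^4 -12*x^3 dx = -768;
    ∫_0^4 8*x dx = 64;  ∫_0^4 4 dx = 16.
  Sum: 1048576/9 + 65536 + 131072/7 − 8192/3 − 3072 − 768 + 64 + 16 = 12239536/63.
  ∫_0^4 u'(x)^2 dx = ∫_0^4 (64*x^6 + 96*x^5 + 68*x^4 - 8*x^3 - 20*x^2 - 8*x + 4) dx. Term by term:
    ∫_0^4 64*x^6 dx = 1048576/7;  ∫_0^4 96*x^5 dx = 65536;  ∫_0^4 68*x^4 dx = 69632/5;
    ∫_0^4 -8*x^3 dx = -512;  ∫_0^4 -20*x^2 dx = -1280/3;  ∫_0^4 -8*x dx = -64;
    ∫_0^4 4 dx = 16.
  Sum: 1048576/7 + 65536 + 69632/5 − 512 − 1280/3 − 64 + 16 = 23968592/105.
Adding: ||u||_{H^1}^2 = 12239536/63 + 23968592/105 = 133103456/315.


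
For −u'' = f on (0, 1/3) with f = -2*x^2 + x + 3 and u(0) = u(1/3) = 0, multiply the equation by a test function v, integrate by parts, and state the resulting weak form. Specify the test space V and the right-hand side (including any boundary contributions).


V = H^1_0(0, 1/3) (so v(0) = v(1/3) = 0); weak form: ∫_0^1/3 u'v' dx = ∫_0^1/3 (-2*x^2 + x + 3) v dx for all v ∈ V.

Multiply both sides by a test function v and integrate from 0 to 1/3:
  ∫_0^1/3 −u''(x) v(x) dx = ∫_0^1/3 f(x) v(x) dx.
Integrate the LHS by parts once:
  ∫_0^1/3 −u'' v dx = −[u'(x) v(x)]_0^1/3 + ∫_0^1/3 u'(x) v'(x) dx.
Thus ∫_0^1/3 u'(x) v'(x) dx = ∫_0^1/3 f(x) v(x) dx + [u'(x) v(x)]_0^1/3.
Choose V so that boundary terms are either known or forced to vanish.
u is Dirichlet: u(0) = u(1/3) = 0. Let V = H^1_0(0, 1/3); then v(0) = v(1/3) = 0, and [u' v]_0^1/3 = 0.
Weak formulation: find u (satisfying any essential BC) such that ∫_0^1/3 u'(x) v'(x) dx = ∫_0^1/3 f v dx for all v ∈ V.
Substituting f(x) = -2*x^2 + x + 3, the right-hand side is ∫_0^1/3 (-2*x^2 + x + 3) v dx.


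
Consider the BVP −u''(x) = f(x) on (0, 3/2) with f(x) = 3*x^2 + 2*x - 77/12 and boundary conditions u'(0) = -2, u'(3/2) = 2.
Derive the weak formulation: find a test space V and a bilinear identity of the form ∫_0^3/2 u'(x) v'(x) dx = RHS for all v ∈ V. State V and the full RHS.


V = H^1(0, 3/2) (v unrestricted at boundary; u is determined up to an additive constant); weak form: ∫_0^3/2 u'v' dx = ∫_0^3/2 (3*x^2 + 2*x - 77/12) v dx + 2·v(3/2) + 2·v(0) for all v ∈ V.

Multiply both sides by a test function v and integrate from 0 to 3/2:
  ∫_0^3/2 −u''(x) v(x) dx = ∫_0^3/2 f(x) v(x) dx.
Integrate the LHS by parts once:
  ∫_0^3/2 −u'' v dx = −[u'(x) v(x)]_0^3/2 + ∫_0^3/2 u'(x) v'(x) dx.
Thus ∫_0^3/2 u'(x) v'(x) dx = ∫_0^3/2 f(x) v(x) dx + [u'(x) v(x)]_0^3/2.
Choose V so that boundary terms are either known or forced to vanish.
u has inhomogeneous Neumann u'(0) = -2, u'(3/2) = 2. [u' v]_0^3/2 = (2)·v(3/2) − (-2)·v(0) = 2·v(3/2) + 2·v(0). Take V = H^1(0, 3/2); boundary term becomes part of RHS.
Weak formulation: find u (satisfying any essential BC) such that ∫_0^3/2 u'(x) v'(x) dx = ∫_0^3/2 f v dx + 2·v(3/2) + 2·v(0) for all v ∈ V (Neumann data are natural BCs: they enter the RHS as boundary terms).
Substituting f(x) = 3*x^2 + 2*x - 77/12, the right-hand side is ∫_0^3/2 (3*x^2 + 2*x - 77/12) v dx + 2·v(3/2) + 2·v(0).
Compatibility check (pure Neumann): taking v ≡ 1 ∈ V gives 0 = ∫_0^3/2 f dx + (2) − (-2), i.e. ∫_0^3/2 f dx must equal u'(0) − u'(3/2) = -4. Indeed ∫_0^3/2 (3*x^2 + 2*x - 77/12) dx = -4, so the data are compatible. The solution is then unique only up to an additive constant (fix it e.g. by requiring ∫_0^3/2 u dx = 0).


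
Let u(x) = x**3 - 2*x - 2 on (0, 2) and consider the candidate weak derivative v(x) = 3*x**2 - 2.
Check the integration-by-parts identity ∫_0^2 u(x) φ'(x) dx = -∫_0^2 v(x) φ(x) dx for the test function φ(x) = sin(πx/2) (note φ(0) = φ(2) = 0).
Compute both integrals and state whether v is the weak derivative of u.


LHS = -16/π + 96/π^3, RHS = -16/π + 96/π^3. Yes, v = u' weakly.

u(x) = x**3 - 2*x - 2, classical derivative u'(x) = 3*x**2 - 2.
φ(x) = sin(πx/2), so φ'(x) = π*cos(π*x/2)/2.
Note φ(0) = φ(2) = 0, so the boundary term u·φ vanishes.
LHS = ∫_0^2 u(x) φ'(x) dx = ∫_0^2 (π*x^3*cos(π*x/2)/2 - π*x*cos(π*x/2) - π*cos(π*x/2)) dx. Term by term:
  ∫_0^2 -π*cos(π*x/2) dx = 0;  ∫_0^2 π*x^3*cos(π*x/2)/2 dx = -24/π + 96/π^3;  ∫_0^2 -π*x*cos(π*x/2) dx = 8/π.
Sum: 0 + -24/π + 96/π^3 + 8/π = -16/π + 96/π^3.
So LHS = -16/π + 96/π^3.
∫_0^2 v(x) φ(x) dx = ∫_0^2 (3*x^2*sin(π*x/2) - 2*sin(π*x/2)) dx. Term by term:
  ∫_0^2 -2*sin(π*x/2) dx = -8/π;  ∫_0^2 3*x^2*sin(π*x/2) dx = -96/π^3 + 24/π.
Sum: -8/π + -96/π^3 + 24/π = -96/π^3 + 16/π.
So RHS = -∫_0^2 v(x) φ(x) dx = -16/π + 96/π^3.
LHS = RHS, so the identity holds for this test φ.
Moreover u is smooth here and v(x) = u'(x) = 3*x**2 - 2 pointwise, so the identity holds for every test function. Hence v is the weak derivative of u.


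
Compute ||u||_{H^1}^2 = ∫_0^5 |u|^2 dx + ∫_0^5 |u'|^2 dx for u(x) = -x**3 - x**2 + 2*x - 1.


||u||_{H^1}^2 = 300625/14

The H^1 norm (squared) on an interval (0, L) is
  ||u||_{H^1}^2 = ∫_0^L u(x)^2 dx + ∫_0^L u'(x)^2 dx.
Compute u'(x) = -3*x**2 - 2*x + 2.
Then u(x)^2 = x**6 + 2*x**5 - 3*x**4 - 2*x**3 + 6*x**2 - 4*x + 1 and u'(x)^2 = 9*x**4 + 12*x**3 - 8*x**2 - 8*x + 4.
Integrate each monomial from 0 to 5 using ∫_0^5 c·x^n dx = c·5^(n+1)/(n+1):
  ∫_0^5 u(x)^2 dx = ∫_0^5 (x^6 + 2*x^5 - 3*x^4 - 2*x^3 + 6*x^2 - 4*x + 1) dx. Term by term:
    ∫_0^5 x^6 dx = 78125/7;  ∫_0^5 2*x^5 dx = 15625/3;  ∫_0^5 -3*x^4 dx = -1875;
    ∫_0^5 -2*x^3 dx = -625/2;  ∫_0^5 6*x^2 dx = 250;  ∫_0^5 -4*x dx = -50;
    ∫_0^5 1 dx = 5.
  Sum: 78125/7 + 15625/3 − 1875 − 625/2 + 250 − 50 + 5 = 604235/42.
  ∫_0^5 u'(x)^2 dx = ∫_0^5 (9*x^4 + 12*x^3 - 8*x^2 - 8*x + 4) dx. Term by term:
    ∫_0^5 9*x^4 dx = 5625;  ∫_0^5 12*x^3 dx = 1875;  ∫_0^5 -8*x^2 dx = -1000/3;
    ∫_0^5 -8*x dx = -100;  ∫_0^5 4 dx = 20.
  Sum: 5625 + 1875 − 1000/3 − 100 + 20 = 21260/3.
Adding: ||u||_{H^1}^2 = 604235/42 + 21260/3 = 300625/14.


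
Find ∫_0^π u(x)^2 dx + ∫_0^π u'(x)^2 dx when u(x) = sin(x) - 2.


||u||_{H^1(0,π)}^2 = -8 + 5*π

u'(x) = cos(x).
Expand u² and (u')² and integrate term by term on (0, π), using: for integers n ≥ 1, ∫_0^π sin²(nx) dx = ∫_0^π cos²(nx) dx = π/2; for n ≠ n', ∫_0^π sin(nx)sin(n'x) dx = ∫_0^π cos(nx)cos(n'x) dx = 0; and by product-to-sum, ∫_0^π sin(nx)cos(n'x) dx = ½∫_0^π [sin((n+n')x) + sin((n−n')x)] dx, which is 0 when n+n' is even and 2n/(n²−n'²) when n+n' is odd (it need not vanish on (0, π)). For the constant mode: ∫_0^π 1 dx = π, ∫_0^π cos(nx) dx = 0, ∫_0^π sin(nx) dx = (1−(−1)^n)/n.
  u² squared terms: (-2)²·∫1 dx = 4·π = 4*π;  (1)²·∫sin(x)² dx = 1·π/2 = π/2.
  u² cross terms: 2·(-2)·(1)·∫1·sin(x) dx = -4·(2) = -8.
  So ∫_0^π u² dx = 4*π + π/2 − 8 = -8 + 9*π/2.
  (u')² squared terms: (1)²·∫cos(x)² dx = 1·π/2 = π/2.
  So ∫_0^π (u')² dx = π/2.
||u||_{H^1}^2 = (-8 + 9*π/2) + (π/2) = -8 + 5*π.


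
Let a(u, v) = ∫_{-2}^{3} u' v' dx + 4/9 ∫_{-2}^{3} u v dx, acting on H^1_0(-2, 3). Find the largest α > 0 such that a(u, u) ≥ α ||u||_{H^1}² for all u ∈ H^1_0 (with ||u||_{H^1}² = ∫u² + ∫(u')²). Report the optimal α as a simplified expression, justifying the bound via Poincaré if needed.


α = (π^2 + 100/9)/(π^2 + 25)

Coercivity of a(·,·) on H^1_0(-2, 3) means a(u, u) ≥ α ||u||_{H^1}² for every u ∈ H^1_0.
The interval has length L = 5, and Poincaré/coercivity depend only on L. Here a(u, u) = ∫(u')² + (4/9)·∫u².
Here 0 < c = 4/9 < 1. The condition a(u,u) ≥ α||u||_{H^1}² reads (1−α)∫(u')² ≥ (α−c)∫u². Any admissible α is ≤ 1 (rapidly oscillating u have ∫u²/∫(u')² → 0), and α = 1 would force 0 ≥ (1−c)∫u², impossible since c < 1; so 1−α > 0. By the sharp Poincaré inequality on H^1_0 of an interval of length L, ∫(u')² ≥ (π/L)²∫u² with equality for the first sine mode sin(π(x−x₀)/L) (x₀ the left endpoint), so the inequality holds for all u iff (1−α)(π/L)² ≥ α − c, i.e. α ≤ ((π/L)² + c)/((π/L)² + 1) = (1 + c(L/π)²)/(1 + (L/π)²). With (π/L)² = π^2/25 and c = 4/9, the largest admissible constant is α = ((π/L)² + c)/((π/L)² + 1).
Simplifying, α = (π^2 + 100/9)/(π^2 + 25).


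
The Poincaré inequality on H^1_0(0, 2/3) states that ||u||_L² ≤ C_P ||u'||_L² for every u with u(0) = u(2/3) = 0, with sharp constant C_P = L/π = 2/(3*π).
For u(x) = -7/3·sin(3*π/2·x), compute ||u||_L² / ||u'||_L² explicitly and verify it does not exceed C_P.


||u||_L² / ||u'||_L² = 2/(3*π) = C_P.

u(x) = -7/3·sin(3*π/2·x), so u'(x) = -7*π*cos(3*π*x/2)/2.
Writing u(x) = A·sin(kπx/L) with A = -7/3 and k = 1, use ∫_0^L sin²(kπx/L) dx = L/2 and ∫_0^L cos²(kπx/L) dx = L/2.
u² = 49/9·sin²(3*π/2·x) and (u')² = 49*π^2/4·cos²(3*π/2·x), and each of sin², cos² integrates to L/2 = 1/3 over (0, 2/3).
∫_0^2/3 u² dx = 49/27, so ||u||_L² = 7*sqrt(3)/9.
∫_0^2/3 (u')² dx = 49*π^2/12, so ||u'||_L² = 7*sqrt(3)*π/6.
Ratio ||u||_L² / ||u'||_L² = 2/(3*π).
Sharp Poincaré constant on H^1_0(0, 2/3) is C_P = L/π = 2/(3*π), achieved by sin(3*π/2·x).
This is the k = 1 eigenfunction (up to amplitude), so the ratio equals the sharp Poincaré constant exactly.


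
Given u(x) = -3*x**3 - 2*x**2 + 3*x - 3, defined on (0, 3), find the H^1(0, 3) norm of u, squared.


||u||_{H^1}^2 = 617229/70

The H^1 norm (squared) on an interval (0, L) is
  ||u||_{H^1}^2 = ∫_0^L u(x)^2 dx + ∫_0^L u'(x)^2 dx.
Compute u'(x) = -9*x**2 - 4*x + 3.
Then u(x)^2 = 9*x**6 + 12*x**5 - 14*x**4 + 6*x**3 + 21*x**2 - 18*x + 9 and u'(x)^2 = 81*x**4 + 72*x**3 - 38*x**2 - 24*x + 9.
Integrate each monomial from 0 to 3 using ∫_0^3 c·x^n dx = c·3^(n+1)/(n+1):
  ∫_0^3 u(x)^2 dx = ∫_0^3 (9*x^6 + 12*x^5 - 14*x^4 + 6*x^3 + 21*x^2 - 18*x + 9) dx. Term by term:
    ∫_0^3 9*x^6 dx = 19683/7;  ∫_0^3 12*x^5 dx = 1458;  ∫_0^3 -14*x^4 dx = -3402/5;
    ∫_0^3 6*x^3 dx = 243/2;  ∫_0^3 21*x^2 dx = 189;  ∫_0^3 -18*x dx = -81;
    ∫_0^3 9 dx = 27.
  Sum: 19683/7 + 1458 − 3402/5 + 243/2 + 189 − 81 + 27 = 269217/70.
  ∫_0^3 u'(x)^2 dx = ∫_0^3 (81*x^4 + 72*x^3 - 38*x^2 - 24*x + 9) dx. Term by term:
    ∫_0^3 81*x^4 dx = 19683/5;  ∫_0^3 72*x^3 dx = 1458;  ∫_0^3 -38*x^2 dx = -342;
    ∫_0^3 -24*x dx = -108;  ∫_0^3 9 dx = 27.
  Sum: 19683/5 + 1458 − 342 − 108 + 27 = 24858/5.
Adding: ||u||_{H^1}^2 = 269217/70 + 24858/5 = 617229/70.


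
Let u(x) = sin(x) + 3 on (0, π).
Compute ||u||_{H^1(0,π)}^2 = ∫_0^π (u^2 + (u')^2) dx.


||u||_{H^1(0,π)}^2 = 12 + 10*π

u'(x) = cos(x).
Expand u² and (u')² and integrate term by term on (0, π), using: for integers n ≥ 1, ∫_0^π sin²(nx) dx = ∫_0^π cos²(nx) dx = π/2; for n ≠ n', ∫_0^π sin(nx)sin(n'x) dx = ∫_0^π cos(nx)cos(n'x) dx = 0; and by product-to-sum, ∫_0^π sin(nx)cos(n'x) dx = ½∫_0^π [sin((n+n')x) + sin((n−n')x)] dx, which is 0 when n+n' is even and 2n/(n²−n'²) when n+n' is odd (it need not vanish on (0, π)). For the constant mode: ∫_0^π 1 dx = π, ∫_0^π cos(nx) dx = 0, ∫_0^π sin(nx) dx = (1−(−1)^n)/n.
  u² squared terms: (3)²·∫1 dx = 9·π = 9*π;  (1)²·∫sin(x)² dx = 1·π/2 = π/2.
  u² cross terms: 2·(3)·(1)·∫1·sin(x) dx = 6·(2) = 12.
  So ∫_0^π u² dx = 9*π + π/2 + 12 = 12 + 19*π/2.
  (u')² squared terms: (1)²·∫cos(x)² dx = 1·π/2 = π/2.
  So ∫_0^π (u')² dx = π/2.
||u||_{H^1}^2 = (12 + 19*π/2) + (π/2) = 12 + 10*π.


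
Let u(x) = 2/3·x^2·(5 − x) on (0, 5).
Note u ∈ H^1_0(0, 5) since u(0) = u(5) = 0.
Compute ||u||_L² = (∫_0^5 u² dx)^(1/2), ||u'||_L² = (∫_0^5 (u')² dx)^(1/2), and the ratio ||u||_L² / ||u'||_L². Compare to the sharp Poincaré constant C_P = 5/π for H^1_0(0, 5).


||u||_L² / ||u'||_L² = 5*sqrt(14)/14 < C_P = 5/π.

u(x) = 2/3·x^2·(5 − x), so u'(x) = 2*x*(10 - 3*x)/3.
u(x) = 2/3·x^2·(5 − x) vanishes at x = 0 and x = 5, so u ∈ H^1_0(0, 5). Differentiate via the product rule and integrate the resulting polynomials term by term.
  ∫_0^5 u² dx = ∫_0^5 (4*x^6/9 - 40*x^5/9 + 100*x^4/9) dx. Term by term:
    ∫_0^5 4*x^6/9 dx = 312500/63;  ∫_0^5 -40*x^5/9 dx = -312500/27;  ∫_0^5 100*x^4/9 dx = 62500/9.
  Sum: 312500/63 − 312500/27 + 62500/9 = 62500/189.
  ∫_0^5 (u')² dx = ∫_0^5 (4*x^4 - 80*x^3/3 + 400*x^2/9) dx. Term by term:
    ∫_0^5 4*x^4 dx = 2500;  ∫_0^5 -80*x^3/3 dx = -12500/3;  ∫_0^5 400*x^2/9 dx = 50000/27.
  Sum: 2500 − 12500/3 + 50000/27 = 5000/27.
∫_0^5 u² dx = 62500/189, so ||u||_L² = 250*sqrt(21)/63.
∫_0^5 (u')² dx = 5000/27, so ||u'||_L² = 50*sqrt(6)/9.
Ratio ||u||_L² / ||u'||_L² = 5*sqrt(14)/14.
Sharp Poincaré constant on H^1_0(0, 5) is C_P = L/π = 5/π, achieved by sin(π/5·x).
A polynomial bump cannot attain the sharp Poincaré constant (only the first sine eigenfunction does), so the ratio is strictly less than C_P, consistent with ||u||_L² ≤ C_P ||u'||_L².


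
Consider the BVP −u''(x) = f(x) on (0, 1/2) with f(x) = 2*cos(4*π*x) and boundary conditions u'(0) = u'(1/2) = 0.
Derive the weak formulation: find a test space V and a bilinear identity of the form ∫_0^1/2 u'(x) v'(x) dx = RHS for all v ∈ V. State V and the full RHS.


V = H^1(0, 1/2) (no boundary constraint on v; u is determined up to an additive constant); weak form: ∫_0^1/2 u'v' dx = ∫_0^1/2 (2*cos(4*π*x)) v dx for all v ∈ V.

Multiply both sides by a test function v and integrate from 0 to 1/2:
  ∫_0^1/2 −u''(x) v(x) dx = ∫_0^1/2 f(x) v(x) dx.
Integrate the LHS by parts once:
  ∫_0^1/2 −u'' v dx = −[u'(x) v(x)]_0^1/2 + ∫_0^1/2 u'(x) v'(x) dx.
Thus ∫_0^1/2 u'(x) v'(x) dx = ∫_0^1/2 f(x) v(x) dx + [u'(x) v(x)]_0^1/2.
Choose V so that boundary terms are either known or forced to vanish.
u has homogeneous Neumann: u'(0) = u'(1/2) = 0. So [u' v]_0^1/2 = 0·v(1/2) − 0·v(0) = 0 for any v; take V = H^1(0, 1/2).
Weak formulation: find u (satisfying any essential BC) such that ∫_0^1/2 u'(x) v'(x) dx = ∫_0^1/2 f v dx for all v ∈ V (homogeneous Neumann, so boundary terms vanish).
Substituting f(x) = 2*cos(4*π*x), the right-hand side is ∫_0^1/2 (2*cos(4*π*x)) v dx.
Compatibility check (pure Neumann): taking v ≡ 1 ∈ V gives 0 = ∫_0^1/2 f dx + (0) − (0), i.e. ∫_0^1/2 f dx must equal u'(0) − u'(1/2) = 0. Indeed ∫_0^1/2 (2*cos(4*π*x)) dx = 0, so the data are compatible. The solution is then unique only up to an additive constant (fix it e.g. by requiring ∫_0^1/2 u dx = 0).


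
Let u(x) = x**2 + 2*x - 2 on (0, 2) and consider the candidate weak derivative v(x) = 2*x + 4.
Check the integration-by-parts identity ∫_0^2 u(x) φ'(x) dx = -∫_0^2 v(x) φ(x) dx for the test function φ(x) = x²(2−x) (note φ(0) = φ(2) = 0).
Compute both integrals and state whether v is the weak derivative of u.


LHS = -88/15, RHS = -128/15. No, v is not the weak derivative of u.

u(x) = x**2 + 2*x - 2, classical derivative u'(x) = 2*x + 2.
φ(x) = x²(2−x), so φ'(x) = x*(4 - 3*x).
Note φ(0) = φ(2) = 0, so the boundary term u·φ vanishes.
LHS = ∫_0^2 u(x) φ'(x) dx = ∫_0^2 (-3*x^4 - 2*x^3 + 14*x^2 - 8*x) dx. Term by term:
  ∫_0^2 -3*x^4 dx = -96/5;  ∫_0^2 -2*x^3 dx = -8;  ∫_0^2 14*x^2 dx = 112/3;
  ∫_0^2 -8*x dx = -16.
Sum: -96/5 − 8 + 112/3 − 16 = -88/15.
So LHS = -88/15.
∫_0^2 v(x) φ(x) dx = ∫_0^2 (-2*x^4 + 8*x^2) dx. Term by term:
  ∫_0^2 -2*x^4 dx = -64/5;  ∫_0^2 8*x^2 dx = 64/3.
Sum: -64/5 + 64/3 = 128/15.
So RHS = -∫_0^2 v(x) φ(x) dx = -128/15.
LHS − RHS = 8/3 ≠ 0, so the identity fails.
(For a valid weak derivative the identity must hold for EVERY test function, in particular this one. The failure shows v is NOT the weak derivative of u.)
Correct weak derivative would be u'(x) = 2*x + 2.


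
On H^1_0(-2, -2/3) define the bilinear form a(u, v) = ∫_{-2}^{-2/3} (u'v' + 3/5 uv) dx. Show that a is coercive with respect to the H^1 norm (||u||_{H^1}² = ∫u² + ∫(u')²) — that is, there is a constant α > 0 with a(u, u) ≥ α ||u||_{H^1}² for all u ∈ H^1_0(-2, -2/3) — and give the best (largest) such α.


α = 3*(16 + 15*π^2)/(5*(16 + 9*π^2))

Coercivity of a(·,·) on H^1_0(-2, -2/3) means a(u, u) ≥ α ||u||_{H^1}² for every u ∈ H^1_0.
The interval has length L = 4/3, and Poincaré/coercivity depend only on L. Here a(u, u) = ∫(u')² + (3/5)·∫u².
Here 0 < c = 3/5 < 1. The condition a(u,u) ≥ α||u||_{H^1}² reads (1−α)∫(u')² ≥ (α−c)∫u². Any admissible α is ≤ 1 (rapidly oscillating u have ∫u²/∫(u')² → 0), and α = 1 would force 0 ≥ (1−c)∫u², impossible since c < 1; so 1−α > 0. By the sharp Poincaré inequality on H^1_0 of an interval of length L, ∫(u')² ≥ (π/L)²∫u² with equality for the first sine mode sin(π(x−x₀)/L) (x₀ the left endpoint), so the inequality holds for all u iff (1−α)(π/L)² ≥ α − c, i.e. α ≤ ((π/L)² + c)/((π/L)² + 1) = (1 + c(L/π)²)/(1 + (L/π)²). With (π/L)² = 9*π^2/16 and c = 3/5, the largest admissible constant is α = ((π/L)² + c)/((π/L)² + 1).
Simplifying, α = 3*(16 + 15*π^2)/(5*(16 + 9*π^2)).


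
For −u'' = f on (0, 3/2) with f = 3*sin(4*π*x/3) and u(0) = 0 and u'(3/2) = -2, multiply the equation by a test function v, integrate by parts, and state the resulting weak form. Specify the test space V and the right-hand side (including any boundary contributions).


V = {v ∈ H^1(0, 3/2) : v(0) = 0} (test functions vanish at x = 0 where u is specified); weak form: ∫_0^3/2 u'v' dx = ∫_0^3/2 (3*sin(4*π*x/3)) v dx − 2·v(3/2) for all v ∈ V.

Multiply both sides by a test function v and integrate from 0 to 3/2:
  ∫_0^3/2 −u''(x) v(x) dx = ∫_0^3/2 f(x) v(x) dx.
Integrate the LHS by parts once:
  ∫_0^3/2 −u'' v dx = −[u'(x) v(x)]_0^3/2 + ∫_0^3/2 u'(x) v'(x) dx.
Thus ∫_0^3/2 u'(x) v'(x) dx = ∫_0^3/2 f(x) v(x) dx + [u'(x) v(x)]_0^3/2.
Choose V so that boundary terms are either known or forced to vanish.
Mixed BC: u(0) = 0 (Dirichlet) and u'(3/2) = -2 (Neumann). Define V = {v ∈ H^1(0, 3/2) : v(0) = 0}. Then [u' v]_0^3/2 = u'(3/2)·v(3/2) − u'(0)·0 = − 2·v(3/2).
Weak formulation: find u (satisfying any essential BC) such that ∫_0^3/2 u'(x) v'(x) dx = ∫_0^3/2 f v dx − 2·v(3/2) for all v ∈ V (Dirichlet at 0 absorbed into V; Neumann datum at x = 3/2 contributes the boundary term).
Substituting f(x) = 3*sin(4*π*x/3), the right-hand side is ∫_0^3/2 (3*sin(4*π*x/3)) v dx − 2·v(3/2).


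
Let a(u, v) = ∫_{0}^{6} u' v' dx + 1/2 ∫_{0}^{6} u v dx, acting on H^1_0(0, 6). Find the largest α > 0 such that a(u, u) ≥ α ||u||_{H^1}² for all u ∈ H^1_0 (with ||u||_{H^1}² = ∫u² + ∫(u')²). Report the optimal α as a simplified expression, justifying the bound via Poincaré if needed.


α = (π^2 + 18)/(π^2 + 36)

Coercivity of a(·,·) on H^1_0(0, 6) means a(u, u) ≥ α ||u||_{H^1}² for every u ∈ H^1_0.
The interval has length L = 6, and Poincaré/coercivity depend only on L. Here a(u, u) = ∫(u')² + (1/2)·∫u².
Here 0 < c = 1/2 < 1. The condition a(u,u) ≥ α||u||_{H^1}² reads (1−α)∫(u')² ≥ (α−c)∫u². Any admissible α is ≤ 1 (rapidly oscillating u have ∫u²/∫(u')² → 0), and α = 1 would force 0 ≥ (1−c)∫u², impossible since c < 1; so 1−α > 0. By the sharp Poincaré inequality on H^1_0 of an interval of length L, ∫(u')² ≥ (π/L)²∫u² with equality for the first sine mode sin(π(x−x₀)/L) (x₀ the left endpoint), so the inequality holds for all u iff (1−α)(π/L)² ≥ α − c, i.e. α ≤ ((π/L)² + c)/((π/L)² + 1) = (1 + c(L/π)²)/(1 + (L/π)²). With (π/L)² = π^2/36 and c = 1/2, the largest admissible constant is α = ((π/L)² + c)/((π/L)² + 1).
Simplifying, α = (π^2 + 18)/(π^2 + 36).


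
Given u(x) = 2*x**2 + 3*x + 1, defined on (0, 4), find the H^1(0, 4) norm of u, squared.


||u||_{H^1}^2 = 37288/15

The H^1 norm (squared) on an interval (0, L) is
  ||u||_{H^1}^2 = ∫_0^L u(x)^2 dx + ∫_0^L u'(x)^2 dx.
Compute u'(x) = 4*x + 3.
Then u(x)^2 = 4*x**4 + 12*x**3 + 13*x**2 + 6*x + 1 and u'(x)^2 = 16*x**2 + 24*x + 9.
Integrate each monomial from 0 to 4 using ∫_0^4 c·x^n dx = c·4^(n+1)/(n+1):
  ∫_0^4 u(x)^2 dx = ∫_0^4 (4*x^4 + 12*x^3 + 13*x^2 + 6*x + 1) dx. Term by term:
    ∫_0^4 4*x^4 dx = 4096/5;  ∫_0^4 12*x^3 dx = 768;  ∫_0^4 13*x^2 dx = 832/3;
    ∫_0^4 6*x dx = 48;  ∫_0^4 1 dx = 4.
  Sum: 4096/5 + 768 + 832/3 + 48 + 4 = 28748/15.
  ∫_0^4 u'(x)^2 dx = ∫_0^4 (16*x^2 + 24*x + 9) dx. Term by term:
    ∫_0^4 16*x^2 dx = 1024/3;  ∫_0^4 24*x dx = 192;  ∫_0^4 9 dx = 36.
  Sum: 1024/3 + 192 + 36 = 1708/3.
Adding: ||u||_{H^1}^2 = 28748/15 + 1708/3 = 37288/15.


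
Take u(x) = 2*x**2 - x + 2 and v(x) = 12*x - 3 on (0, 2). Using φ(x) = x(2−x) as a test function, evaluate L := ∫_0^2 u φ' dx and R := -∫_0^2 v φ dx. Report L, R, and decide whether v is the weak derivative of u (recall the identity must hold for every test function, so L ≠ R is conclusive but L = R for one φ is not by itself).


LHS = -4, RHS = -12. No, v is not the weak derivative of u.

u(x) = 2*x**2 - x + 2, classical derivative u'(x) = 4*x - 1.
φ(x) = x(2−x), so φ'(x) = 2 - 2*x.
Note φ(0) = φ(2) = 0, so the boundary term u·φ vanishes.
LHS = ∫_0^2 u(x) φ'(x) dx = ∫_0^2 (-4*x^3 + 6*x^2 - 6*x + 4) dx. Term by term:
  ∫_0^2 -4*x^3 dx = -16;  ∫_0^2 6*x^2 dx = 16;  ∫_0^2 -6*x dx = -12;
  ∫_0^2 4 dx = 8.
Sum: -16 + 16 − 12 + 8 = -4.
So LHS = -4.
∫_0^2 v(x) φ(x) dx = ∫_0^2 (-12*x^3 + 27*x^2 - 6*x) dx. Term by term:
  ∫_0^2 -12*x^3 dx = -48;  ∫_0^2 27*x^2 dx = 72;  ∫_0^2 -6*x dx = -12.
Sum: -48 + 72 − 12 = 12.
So RHS = -∫_0^2 v(x) φ(x) dx = -12.
LHS − RHS = 8 ≠ 0, so the identity fails.
(For a valid weak derivative the identity must hold for EVERY test function, in particular this one. The failure shows v is NOT the weak derivative of u.)
Correct weak derivative would be u'(x) = 4*x - 1.


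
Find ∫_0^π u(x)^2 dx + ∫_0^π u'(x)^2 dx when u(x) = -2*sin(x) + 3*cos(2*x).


||u||_{H^1(0,π)}^2 = 40 + 53*π/2

u'(x) = -6*sin(2*x) - 2*cos(x).
Expand u² and (u')² and integrate term by term on (0, π), using: for integers n ≥ 1, ∫_0^π sin²(nx) dx = ∫_0^π cos²(nx) dx = π/2; for n ≠ n', ∫_0^π sin(nx)sin(n'x) dx = ∫_0^π cos(nx)cos(n'x) dx = 0; and by product-to-sum, ∫_0^π sin(nx)cos(n'x) dx = ½∫_0^π [sin((n+n')x) + sin((n−n')x)] dx, which is 0 when n+n' is even and 2n/(n²−n'²) when n+n' is odd (it need not vanish on (0, π)).
  u² squared terms: (-2)²·∫sin(x)² dx = 4·π/2 = 2*π;  (3)²·∫cos(2x)² dx = 9·π/2 = 9*π/2.
  u² cross terms: 2·(-2)·(3)·∫sin(x)·cos(2x) dx = -12·(-2/3) = 8.
  So ∫_0^π u² dx = 2*π + 9*π/2 + 8 = 8 + 13*π/2.
  (u')² squared terms: (-6)²·∫sin(2x)² dx = 36·π/2 = 18*π;  (-2)²·∫cos(x)² dx = 4·π/2 = 2*π.
  (u')² cross terms: 2·(-6)·(-2)·∫sin(2x)·cos(x) dx = 24·(4/3) = 32.
  So ∫_0^π (u')² dx = 18*π + 2*π + 32 = 32 + 20*π.
||u||_{H^1}^2 = (8 + 13*π/2) + (32 + 20*π) = 40 + 53*π/2.


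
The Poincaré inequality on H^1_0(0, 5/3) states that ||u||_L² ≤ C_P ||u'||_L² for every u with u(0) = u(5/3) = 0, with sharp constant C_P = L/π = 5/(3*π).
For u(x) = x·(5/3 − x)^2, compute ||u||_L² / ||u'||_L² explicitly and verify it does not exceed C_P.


||u||_L² / ||u'||_L² = 5*sqrt(14)/42 < C_P = 5/(3*π).

u(x) = x·(5/3 − x)^2, so u'(x) = (3*x - 5)*(9*x - 5)/9.
u(x) = x·(5/3 − x)^2 vanishes at x = 0 and x = 5/3, so u ∈ H^1_0(0, 5/3). Differentiate via the product rule and integrate the resulting polynomials term by term.
  ∫_0^5/3 u² dx = ∫_0^5/3 (x^6 - 20*x^5/3 + 50*x^4/3 - 500*x^3/27 + 625*x^2/81) dx. Term by term:
    ∫_0^5/3 x^6 dx = 78125/15309;  ∫_0^5/3 -20*x^5/3 dx = -156250/6561;  ∫_0^5/3 50*x^4/3 dx = 31250/729;
    ∫_0^5/3 -500*x^3/27 dx = -78125/2187;  ∫_0^5/3 625*x^2/81 dx = 78125/6561.
  Sum: 78125/15309 − 156250/6561 + 31250/729 − 78125/2187 + 78125/6561 = 15625/45927.
  ∫_0^5/3 (u')² dx = ∫_0^5/3 (9*x^4 - 40*x^3 + 550*x^2/9 - 1000*x/27 + 625/81) dx. Term by term:
    ∫_0^5/3 9*x^4 dx = 625/27;  ∫_0^5/3 -40*x^3 dx = -6250/81;  ∫_0^5/3 550*x^2/9 dx = 68750/729;
    ∫_0^5/3 -1000*x/27 dx = -12500/243;  ∫_0^5/3 625/81 dx = 3125/243.
  Sum: 625/27 − 6250/81 + 68750/729 − 12500/243 + 3125/243 = 1250/729.
∫_0^5/3 u² dx = 15625/45927, so ||u||_L² = 125*sqrt(7)/567.
∫_0^5/3 (u')² dx = 1250/729, so ||u'||_L² = 25*sqrt(2)/27.
Ratio ||u||_L² / ||u'||_L² = 5*sqrt(14)/42.
Sharp Poincaré constant on H^1_0(0, 5/3) is C_P = L/π = 5/(3*π), achieved by sin(3*π/5·x).
A polynomial bump cannot attain the sharp Poincaré constant (only the first sine eigenfunction does), so the ratio is strictly less than C_P, consistent with ||u||_L² ≤ C_P ||u'||_L².


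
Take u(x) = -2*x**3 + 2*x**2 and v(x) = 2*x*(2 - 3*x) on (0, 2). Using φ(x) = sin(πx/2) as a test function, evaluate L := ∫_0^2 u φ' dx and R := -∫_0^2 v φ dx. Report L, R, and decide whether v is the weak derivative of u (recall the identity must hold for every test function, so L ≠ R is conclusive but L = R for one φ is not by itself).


LHS = -192/π^3 + 32/π, RHS = -192/π^3 + 32/π. Yes, v = u' weakly.

u(x) = -2*x**3 + 2*x**2, classical derivative u'(x) = -6*x**2 + 4*x.
φ(x) = sin(πx/2), so φ'(x) = π*cos(π*x/2)/2.
Note φ(0) = φ(2) = 0, so the boundary term u·φ vanishes.
LHS = ∫_0^2 u(x) φ'(x) dx = ∫_0^2 (-π*x^3*cos(π*x/2) + π*x^2*cos(π*x/2)) dx. Term by term:
  ∫_0^2 π*x^2*cos(π*x/2) dx = -16/π;  ∫_0^2 -π*x^3*cos(π*x/2) dx = -192/π^3 + 48/π.
Sum: -16/π + -192/π^3 + 48/π = -192/π^3 + 32/π.
So LHS = -192/π^3 + 32/π.
∫_0^2 v(x) φ(x) dx = ∫_0^2 (-6*x^2*sin(π*x/2) + 4*x*sin(π*x/2)) dx. Term by term:
  ∫_0^2 -6*x^2*sin(π*x/2) dx = -48/π + 192/π^3;  ∫_0^2 4*x*sin(π*x/2) dx = 16/π.
Sum: -48/π + 192/π^3 + 16/π = -32/π + 192/π^3.
So RHS = -∫_0^2 v(x) φ(x) dx = -192/π^3 + 32/π.
LHS = RHS, so the identity holds for this test φ.
Moreover u is smooth here and v(x) = u'(x) = -6*x**2 + 4*x pointwise, so the identity holds for every test function. Hence v is the weak derivative of u.


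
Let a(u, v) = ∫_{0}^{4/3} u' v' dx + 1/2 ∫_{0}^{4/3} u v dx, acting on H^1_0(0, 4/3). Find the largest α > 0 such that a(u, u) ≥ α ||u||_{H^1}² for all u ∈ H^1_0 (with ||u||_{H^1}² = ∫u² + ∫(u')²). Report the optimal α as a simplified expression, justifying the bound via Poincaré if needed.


α = (8 + 9*π^2)/(16 + 9*π^2)

Coercivity of a(·,·) on H^1_0(0, 4/3) means a(u, u) ≥ α ||u||_{H^1}² for every u ∈ H^1_0.
The interval has length L = 4/3, and Poincaré/coercivity depend only on L. Here a(u, u) = ∫(u')² + (1/2)·∫u².
Here 0 < c = 1/2 < 1. The condition a(u,u) ≥ α||u||_{H^1}² reads (1−α)∫(u')² ≥ (α−c)∫u². Any admissible α is ≤ 1 (rapidly oscillating u have ∫u²/∫(u')² → 0), and α = 1 would force 0 ≥ (1−c)∫u², impossible since c < 1; so 1−α > 0. By the sharp Poincaré inequality on H^1_0 of an interval of length L, ∫(u')² ≥ (π/L)²∫u² with equality for the first sine mode sin(π(x−x₀)/L) (x₀ the left endpoint), so the inequality holds for all u iff (1−α)(π/L)² ≥ α − c, i.e. α ≤ ((π/L)² + c)/((π/L)² + 1) = (1 + c(L/π)²)/(1 + (L/π)²). With (π/L)² = 9*π^2/16 and c = 1/2, the largest admissible constant is α = ((π/L)² + c)/((π/L)² + 1).
Simplifying, α = (8 + 9*π^2)/(16 + 9*π^2).


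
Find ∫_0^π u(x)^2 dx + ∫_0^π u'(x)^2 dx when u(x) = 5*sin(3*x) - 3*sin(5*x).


||u||_{H^1(0,π)}^2 = 242*π

u'(x) = 15*cos(3*x) - 15*cos(5*x).
Expand u² and (u')² and integrate term by term on (0, π), using: for integers n ≥ 1, ∫_0^π sin²(nx) dx = ∫_0^π cos²(nx) dx = π/2; for n ≠ n', ∫_0^π sin(nx)sin(n'x) dx = ∫_0^π cos(nx)cos(n'x) dx = 0; and by product-to-sum, ∫_0^π sin(nx)cos(n'x) dx = ½∫_0^π [sin((n+n')x) + sin((n−n')x)] dx, which is 0 when n+n' is even and 2n/(n²−n'²) when n+n' is odd (it need not vanish on (0, π)).
  u² squared terms: (-3)²·∫sin(5x)² dx = 9·π/2 = 9*π/2;  (5)²·∫sin(3x)² dx = 25·π/2 = 25*π/2.
  u² cross terms: 2·(-3)·(5)·∫sin(5x)·sin(3x) dx = -30·(0) = 0.
  So ∫_0^π u² dx = 9*π/2 + 25*π/2 + 0 = 17*π.
  (u')² squared terms: (-15)²·∫cos(5x)² dx = 225·π/2 = 225*π/2;  (15)²·∫cos(3x)² dx = 225·π/2 = 225*π/2.
  (u')² cross terms: 2·(-15)·(15)·∫cos(5x)·cos(3x) dx = -450·(0) = 0.
  So ∫_0^π (u')² dx = 225*π/2 + 225*π/2 + 0 = 225*π.
||u||_{H^1}^2 = (17*π) + (225*π) = 242*π.


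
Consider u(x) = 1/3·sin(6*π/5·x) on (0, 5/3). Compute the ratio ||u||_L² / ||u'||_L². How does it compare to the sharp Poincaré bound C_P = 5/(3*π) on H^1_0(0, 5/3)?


||u||_L² / ||u'||_L² = 5/(6*π) < C_P = 5/(3*π).

u(x) = 1/3·sin(6*π/5·x), so u'(x) = 2*π*cos(6*π*x/5)/5.
Writing u(x) = A·sin(kπx/L) with A = 1/3 and k = 2, use ∫_0^L sin²(kπx/L) dx = L/2 and ∫_0^L cos²(kπx/L) dx = L/2.
u² = 1/9·sin²(6*π/5·x) and (u')² = 4*π^2/25·cos²(6*π/5·x), and each of sin², cos² integrates to L/2 = 5/6 over (0, 5/3).
∫_0^5/3 u² dx = 5/54, so ||u||_L² = sqrt(30)/18.
∫_0^5/3 (u')² dx = 2*π^2/15, so ||u'||_L² = sqrt(30)*π/15.
Ratio ||u||_L² / ||u'||_L² = 5/(6*π).
Sharp Poincaré constant on H^1_0(0, 5/3) is C_P = L/π = 5/(3*π), achieved by sin(3*π/5·x).
This is the k = 2 harmonic; the ratio L/(kπ) is strictly less than C_P = L/π, consistent with the sharp inequality ||u||_L² ≤ C_P ||u'||_L².


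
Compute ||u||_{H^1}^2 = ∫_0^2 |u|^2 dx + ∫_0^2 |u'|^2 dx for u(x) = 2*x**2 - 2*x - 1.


||u||_{H^1}^2 = 334/15

The H^1 norm (squared) on an interval (0, L) is
  ||u||_{H^1}^2 = ∫_0^L u(x)^2 dx + ∫_0^L u'(x)^2 dx.
Compute u'(x) = 4*x - 2.
Then u(x)^2 = 4*x**4 - 8*x**3 + 4*x + 1 and u'(x)^2 = 16*x**2 - 16*x + 4.
Integrate each monomial from 0 to 2 using ∫_0^2 c·x^n dx = c·2^(n+1)/(n+1):
  ∫_0^2 u(x)^2 dx = ∫_0^2 (4*x^4 - 8*x^3 + 4*x + 1) dx. Term by term:
    ∫_0^2 4*x^4 dx = 128/5;  ∫_0^2 -8*x^3 dx = -32;  ∫_0^2 4*x dx = 8;
    ∫_0^2 1 dx = 2.
  Sum: 128/5 − 32 + 8 + 2 = 18/5.
  ∫_0^2 u'(x)^2 dx = ∫_0^2 (16*x^2 - 16*x + 4) dx. Term by term:
    ∫_0^2 16*x^2 dx = 128/3;  ∫_0^2 -16*x dx = -32;  ∫_0^2 4 dx = 8.
  Sum: 128/3 − 32 + 8 = 56/3.
Adding: ||u||_{H^1}^2 = 18/5 + 56/3 = 334/15.


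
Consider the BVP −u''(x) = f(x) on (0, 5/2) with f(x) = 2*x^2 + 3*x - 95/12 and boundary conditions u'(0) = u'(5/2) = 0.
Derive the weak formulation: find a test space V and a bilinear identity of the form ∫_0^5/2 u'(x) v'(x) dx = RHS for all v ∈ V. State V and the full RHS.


V = H^1(0, 5/2) (no boundary constraint on v; u is determined up to an additive constant); weak form: ∫_0^5/2 u'v' dx = ∫_0^5/2 (2*x^2 + 3*x - 95/12) v dx for all v ∈ V.

Multiply both sides by a test function v and integrate from 0 to 5/2:
  ∫_0^5/2 −u''(x) v(x) dx = ∫_0^5/2 f(x) v(x) dx.
Integrate the LHS by parts once:
  ∫_0^5/2 −u'' v dx = −[u'(x) v(x)]_0^5/2 + ∫_0^5/2 u'(x) v'(x) dx.
Thus ∫_0^5/2 u'(x) v'(x) dx = ∫_0^5/2 f(x) v(x) dx + [u'(x) v(x)]_0^5/2.
Choose V so that boundary terms are either known or forced to vanish.
u has homogeneous Neumann: u'(0) = u'(5/2) = 0. So [u' v]_0^5/2 = 0·v(5/2) − 0·v(0) = 0 for any v; take V = H^1(0, 5/2).
Weak formulation: find u (satisfying any essential BC) such that ∫_0^5/2 u'(x) v'(x) dx = ∫_0^5/2 f v dx for all v ∈ V (homogeneous Neumann, so boundary terms vanish).
Substituting f(x) = 2*x^2 + 3*x - 95/12, the right-hand side is ∫_0^5/2 (2*x^2 + 3*x - 95/12) v dx.
Compatibility check (pure Neumann): taking v ≡ 1 ∈ V gives 0 = ∫_0^5/2 f dx + (0) − (0), i.e. ∫_0^5/2 f dx must equal u'(0) − u'(5/2) = 0. Indeed ∫_0^5/2 (2*x^2 + 3*x - 95/12) dx = 0, so the data are compatible. The solution is then unique only up to an additive constant (fix it e.g. by requiring ∫_0^5/2 u dx = 0).


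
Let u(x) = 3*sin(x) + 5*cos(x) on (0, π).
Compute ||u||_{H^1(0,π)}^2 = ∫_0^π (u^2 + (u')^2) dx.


||u||_{H^1(0,π)}^2 = 34*π

u'(x) = -5*sin(x) + 3*cos(x).
Expand u² and (u')² and integrate term by term on (0, π), using: for integers n ≥ 1, ∫_0^π sin²(nx) dx = ∫_0^π cos²(nx) dx = π/2; for n ≠ n', ∫_0^π sin(nx)sin(n'x) dx = ∫_0^π cos(nx)cos(n'x) dx = 0; and by product-to-sum, ∫_0^π sin(nx)cos(n'x) dx = ½∫_0^π [sin((n+n')x) + sin((n−n')x)] dx, which is 0 when n+n' is even and 2n/(n²−n'²) when n+n' is odd (it need not vanish on (0, π)).
  u² squared terms: (3)²·∫sin(x)² dx = 9·π/2 = 9*π/2;  (5)²·∫cos(x)² dx = 25·π/2 = 25*π/2.
  u² cross terms: 2·(3)·(5)·∫sin(x)·cos(x) dx = 30·(0) = 0.
  So ∫_0^π u² dx = 9*π/2 + 25*π/2 + 0 = 17*π.
  (u')² squared terms: (-5)²·∫sin(x)² dx = 25·π/2 = 25*π/2;  (3)²·∫cos(x)² dx = 9·π/2 = 9*π/2.
  (u')² cross terms: 2·(-5)·(3)·∫sin(x)·cos(x) dx = -30·(0) = 0.
  So ∫_0^π (u')² dx = 25*π/2 + 9*π/2 + 0 = 17*π.
||u||_{H^1}^2 = (17*π) + (17*π) = 34*π.


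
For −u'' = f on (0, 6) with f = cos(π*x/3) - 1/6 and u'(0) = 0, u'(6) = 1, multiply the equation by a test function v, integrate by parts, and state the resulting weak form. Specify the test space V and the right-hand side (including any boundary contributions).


V = H^1(0, 6) (v unrestricted at boundary; u is determined up to an additive constant); weak form: ∫_0^6 u'v' dx = ∫_0^6 (cos(π*x/3) - 1/6) v dx + v(6) for all v ∈ V.

Multiply both sides by a test function v and integrate from 0 to 6:
  ∫_0^6 −u''(x) v(x) dx = ∫_0^6 f(x) v(x) dx.
Integrate the LHS by parts once:
  ∫_0^6 −u'' v dx = −[u'(x) v(x)]_0^6 + ∫_0^6 u'(x) v'(x) dx.
Thus ∫_0^6 u'(x) v'(x) dx = ∫_0^6 f(x) v(x) dx + [u'(x) v(x)]_0^6.
Choose V so that boundary terms are either known or forced to vanish.
u has inhomogeneous Neumann u'(0) = 0, u'(6) = 1. [u' v]_0^6 = (1)·v(6) − (0)·v(0) = v(6). Take V = H^1(0, 6); boundary term becomes part of RHS.
Weak formulation: find u (satisfying any essential BC) such that ∫_0^6 u'(x) v'(x) dx = ∫_0^6 f v dx + v(6) for all v ∈ V (Neumann data are natural BCs: they enter the RHS as boundary terms).
Substituting f(x) = cos(π*x/3) - 1/6, the right-hand side is ∫_0^6 (cos(π*x/3) - 1/6) v dx + v(6).
Compatibility check (pure Neumann): taking v ≡ 1 ∈ V gives 0 = ∫_0^6 f dx + (1) − (0), i.e. ∫_0^6 f dx must equal u'(0) − u'(6) = -1. Indeed ∫_0^6 (cos(π*x/3) - 1/6) dx = -1, so the data are compatible. The solution is then unique only up to an additive constant (fix it e.g. by requiring ∫_0^6 u dx = 0).


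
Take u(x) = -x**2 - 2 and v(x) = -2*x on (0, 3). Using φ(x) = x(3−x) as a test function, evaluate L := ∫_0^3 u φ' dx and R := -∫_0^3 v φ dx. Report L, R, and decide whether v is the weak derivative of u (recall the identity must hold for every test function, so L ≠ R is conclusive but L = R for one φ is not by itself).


LHS = 27/2, RHS = 27/2. Yes, v = u' weakly.

u(x) = -x**2 - 2, classical derivative u'(x) = -2*x.
φ(x) = x(3−x), so φ'(x) = 3 - 2*x.
Note φ(0) = φ(3) = 0, so the boundary term u·φ vanishes.
LHS = ∫_0^3 u(x) φ'(x) dx = ∫_0^3 (2*x^3 - 3*x^2 + 4*x - 6) dx. Term by term:
  ∫_0^3 2*x^3 dx = 81/2;  ∫_0^3 -3*x^2 dx = -27;  ∫_0^3 4*x dx = 18;
  ∫_0^3 -6 dx = -18.
Sum: 81/2 − 27 + 18 − 18 = 27/2.
So LHS = 27/2.
∫_0^3 v(x) φ(x) dx = ∫_0^3 (2*x^3 - 6*x^2) dx. Term by term:
  ∫_0^3 2*x^3 dx = 81/2;  ∫_0^3 -6*x^2 dx = -54.
Sum: 81/2 − 54 = -27/2.
So RHS = -∫_0^3 v(x) φ(x) dx = 27/2.
LHS = RHS, so the identity holds for this test φ.
Moreover u is smooth here and v(x) = u'(x) = -2*x pointwise, so the identity holds for every test function. Hence v is the weak derivative of u.


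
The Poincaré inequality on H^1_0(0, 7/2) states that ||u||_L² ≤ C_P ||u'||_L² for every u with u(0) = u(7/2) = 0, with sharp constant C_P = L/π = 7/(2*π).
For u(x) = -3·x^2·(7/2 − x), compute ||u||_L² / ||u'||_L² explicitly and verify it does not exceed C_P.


||u||_L² / ||u'||_L² = sqrt(14)/4 < C_P = 7/(2*π).

u(x) = -3·x^2·(7/2 − x), so u'(x) = 3*x*(3*x - 7).
u(x) = -3·x^2·(7/2 − x) vanishes at x = 0 and x = 7/2, so u ∈ H^1_0(0, 7/2). Differentiate via the product rule and integrate the resulting polynomials term by term.
  ∫_0^7/2 u² dx = ∫_0^7/2 (9*x^6 - 63*x^5 + 441*x^4/4) dx. Term by term:
    ∫_0^7/2 9*x^6 dx = 1058841/128;  ∫_0^7/2 -63*x^5 dx = -2470629/128;  ∫_0^7/2 441*x^4/4 dx = 7411887/640.
  Sum: 1058841/128 − 2470629/128 + 7411887/640 = 352947/640.
  ∫_0^7/2 (u')² dx = ∫_0^7/2 (81*x^4 - 378*x^3 + 441*x^2) dx. Term by term:
    ∫_0^7/2 81*x^4 dx = 1361367/160;  ∫_0^7/2 -378*x^3 dx = -453789/32;  ∫_0^7/2 441*x^2 dx = 50421/8.
  Sum: 1361367/160 − 453789/32 + 50421/8 = 50421/80.
∫_0^7/2 u² dx = 352947/640, so ||u||_L² = 343*sqrt(30)/80.
∫_0^7/2 (u')² dx = 50421/80, so ||u'||_L² = 49*sqrt(105)/20.
Ratio ||u||_L² / ||u'||_L² = sqrt(14)/4.
Sharp Poincaré constant on H^1_0(0, 7/2) is C_P = L/π = 7/(2*π), achieved by sin(2*π/7·x).
A polynomial bump cannot attain the sharp Poincaré constant (only the first sine eigenfunction does), so the ratio is strictly less than C_P, consistent with ||u||_L² ≤ C_P ||u'||_L².


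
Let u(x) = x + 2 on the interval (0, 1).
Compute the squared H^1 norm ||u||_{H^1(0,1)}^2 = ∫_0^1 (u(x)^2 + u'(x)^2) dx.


||u||_{H^1}^2 = 22/3

The H^1 norm (squared) on an interval (0, L) is
  ||u||_{H^1}^2 = ∫_0^L u(x)^2 dx + ∫_0^L u'(x)^2 dx.
Compute u'(x) = 1.
Then u(x)^2 = x**2 + 4*x + 4 and u'(x)^2 = 1.
Integrate each monomial from 0 to 1 using ∫_0^1 c·x^n dx = c·1^(n+1)/(n+1):
  ∫_0^1 u(x)^2 dx = ∫_0^1 (x^2 + 4*x + 4) dx. Term by term:
    ∫_0^1 x^2 dx = 1/3;  ∫_0^1 4*x dx = 2;  ∫_0^1 4 dx = 4.
  Sum: 1/3 + 2 + 4 = 19/3.
  ∫_0^1 u'(x)^2 dx = ∫_0^1 (1) dx. Term by term:
    ∫_0^1 1 dx = 1.
Adding: ||u||_{H^1}^2 = 19/3 + 1 = 22/3.
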